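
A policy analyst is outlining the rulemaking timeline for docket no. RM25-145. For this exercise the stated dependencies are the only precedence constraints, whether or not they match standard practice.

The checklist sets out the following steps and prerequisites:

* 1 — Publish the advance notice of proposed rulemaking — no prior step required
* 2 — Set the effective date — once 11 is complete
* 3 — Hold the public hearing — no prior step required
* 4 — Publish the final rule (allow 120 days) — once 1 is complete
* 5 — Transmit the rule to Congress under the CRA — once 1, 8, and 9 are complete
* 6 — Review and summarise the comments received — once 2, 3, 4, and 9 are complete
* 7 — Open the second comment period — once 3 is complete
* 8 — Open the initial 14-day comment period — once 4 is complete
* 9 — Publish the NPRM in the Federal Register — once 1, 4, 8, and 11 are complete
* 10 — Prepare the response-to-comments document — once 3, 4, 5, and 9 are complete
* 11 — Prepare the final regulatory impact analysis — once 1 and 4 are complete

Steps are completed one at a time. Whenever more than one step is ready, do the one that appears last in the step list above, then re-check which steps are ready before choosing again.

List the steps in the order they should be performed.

3, 7, 1, 4, 11, 8, 9, 5, 10, 2, 6

Nothing is required for 3 and 1. 3 is listed later → 3 first.
Now 7 and 1 have their prerequisites met. 7 is listed later, so 7 next.
Next only 1 has its prerequisites met → 1.
4 needed 1, now all done → 4.
11 and 8 are both available; 11 is listed later → 11.
Ready: 8 and 2. 8 is listed later → 8.
9 now also ready, so the ready set is {9, 2}; 9 is listed later → 9.
5 and 2 are both available; 5 is listed later → 5.
10 now also ready, so the ready set is {10, 2}; 10 is listed later → 10.
2 needed 11, now all done → 2.
6 is the only step now ready → 6.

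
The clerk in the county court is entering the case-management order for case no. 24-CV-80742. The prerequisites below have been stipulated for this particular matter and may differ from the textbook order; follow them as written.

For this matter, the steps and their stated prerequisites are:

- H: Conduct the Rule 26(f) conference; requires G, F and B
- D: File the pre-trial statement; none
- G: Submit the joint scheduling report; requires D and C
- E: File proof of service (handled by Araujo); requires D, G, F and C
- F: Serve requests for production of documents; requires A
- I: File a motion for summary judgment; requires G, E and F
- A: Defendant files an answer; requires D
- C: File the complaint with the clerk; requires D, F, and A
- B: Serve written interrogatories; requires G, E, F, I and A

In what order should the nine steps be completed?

D is the only step with nothing outstanding, so it goes first.
A needed D, now all done → A.
That leaves F as the only ready step → F.
That leaves C as the only ready step → C.
G needed D and C, now all done → G.
E needed D, G, F and C, now all done → E.
That leaves I as the only ready step → I.
That leaves B as the only ready step → B.
H is the only step now ready → H.

D, A, F, C, G, E, I, B, H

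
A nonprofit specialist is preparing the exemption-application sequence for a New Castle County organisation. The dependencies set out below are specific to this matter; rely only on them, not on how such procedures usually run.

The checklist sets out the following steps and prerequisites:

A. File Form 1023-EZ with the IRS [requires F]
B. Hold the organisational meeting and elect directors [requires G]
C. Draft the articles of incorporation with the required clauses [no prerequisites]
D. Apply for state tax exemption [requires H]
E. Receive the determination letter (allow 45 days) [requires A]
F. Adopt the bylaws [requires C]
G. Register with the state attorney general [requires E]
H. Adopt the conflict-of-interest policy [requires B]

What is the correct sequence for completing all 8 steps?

C is the only step with nothing outstanding, so it goes first.
Next only F has its prerequisites met → F.
A is the only step now ready → A.
E needed A, now all done → E.
G is the only step now ready → G.
B needed G, now all done → B.
Next only H has its prerequisites met → H.
D is the only step now ready → D.

C → F → A → E → G → B → H → D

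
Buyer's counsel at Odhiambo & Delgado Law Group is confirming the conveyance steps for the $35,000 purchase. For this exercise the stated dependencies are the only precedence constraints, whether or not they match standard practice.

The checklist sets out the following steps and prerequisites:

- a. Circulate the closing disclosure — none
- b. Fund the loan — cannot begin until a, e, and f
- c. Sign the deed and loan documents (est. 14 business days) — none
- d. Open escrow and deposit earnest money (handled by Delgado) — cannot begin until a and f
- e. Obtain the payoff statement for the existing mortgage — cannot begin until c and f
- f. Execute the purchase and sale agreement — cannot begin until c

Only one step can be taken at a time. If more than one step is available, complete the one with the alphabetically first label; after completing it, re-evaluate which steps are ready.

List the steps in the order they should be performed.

a, c, f, d, e, b

Nothing is required for a and c. a has the earlier label → a first.
c is the only step now ready → c.
That leaves f as the only ready step → f.
Now d and e have their prerequisites met. d has the earlier label, so d next.
e is the only step now ready → e.
Next only b has its prerequisites met → b.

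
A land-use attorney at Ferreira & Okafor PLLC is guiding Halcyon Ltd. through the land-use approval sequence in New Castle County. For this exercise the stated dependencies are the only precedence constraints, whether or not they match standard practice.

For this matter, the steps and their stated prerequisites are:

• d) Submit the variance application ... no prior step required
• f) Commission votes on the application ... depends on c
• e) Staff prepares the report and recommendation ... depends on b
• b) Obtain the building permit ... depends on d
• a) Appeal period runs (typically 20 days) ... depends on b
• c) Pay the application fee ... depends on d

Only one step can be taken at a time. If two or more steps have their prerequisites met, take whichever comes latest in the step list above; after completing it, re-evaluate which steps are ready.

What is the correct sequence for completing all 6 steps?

d is the only step with nothing outstanding, so it goes first.
c and b are both available; c is listed later → c.
f now also ready, so the ready set is {b, f}; b is listed later → b.
Now a, e and f have their prerequisites met. a is listed later, so a next.
Ready: e and f. e is listed later → e.
f needed c, now all done → f.

d, c, b, a, e, f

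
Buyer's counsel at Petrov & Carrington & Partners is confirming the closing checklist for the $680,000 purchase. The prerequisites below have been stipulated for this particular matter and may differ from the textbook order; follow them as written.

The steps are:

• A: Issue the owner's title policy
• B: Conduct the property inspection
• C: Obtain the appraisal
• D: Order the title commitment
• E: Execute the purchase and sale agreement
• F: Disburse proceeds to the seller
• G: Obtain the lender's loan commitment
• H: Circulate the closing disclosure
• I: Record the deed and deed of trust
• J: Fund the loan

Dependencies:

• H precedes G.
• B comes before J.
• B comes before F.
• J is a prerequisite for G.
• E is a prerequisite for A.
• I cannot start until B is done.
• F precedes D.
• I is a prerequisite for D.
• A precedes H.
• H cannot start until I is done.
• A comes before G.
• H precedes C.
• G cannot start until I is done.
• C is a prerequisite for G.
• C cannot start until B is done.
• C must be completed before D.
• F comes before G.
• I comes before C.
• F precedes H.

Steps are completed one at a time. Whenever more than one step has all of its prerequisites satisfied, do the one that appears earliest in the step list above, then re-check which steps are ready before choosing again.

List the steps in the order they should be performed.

B → E → A → F → I → H → C → D → J → G

Nothing is required for B and E. B is listed earlier → B first.
Ready: E, F, I and J. E is listed earlier → E.
A now also ready, so the ready set is {A, F, I, J}; A is listed earlier → A.
Now F, I and J have their prerequisites met. F is listed earlier, so F next.
Ready: I and J. I is listed earlier → I.
Now H and J have their prerequisites met. H is listed earlier, so H next.
C now also ready, so the ready set is {C, J}; C is listed earlier → C.
D now also ready, so the ready set is {D, J}; D is listed earlier → D.
J needed B, now all done → J.
G needed A, C, F, H, I and J, now all done → G.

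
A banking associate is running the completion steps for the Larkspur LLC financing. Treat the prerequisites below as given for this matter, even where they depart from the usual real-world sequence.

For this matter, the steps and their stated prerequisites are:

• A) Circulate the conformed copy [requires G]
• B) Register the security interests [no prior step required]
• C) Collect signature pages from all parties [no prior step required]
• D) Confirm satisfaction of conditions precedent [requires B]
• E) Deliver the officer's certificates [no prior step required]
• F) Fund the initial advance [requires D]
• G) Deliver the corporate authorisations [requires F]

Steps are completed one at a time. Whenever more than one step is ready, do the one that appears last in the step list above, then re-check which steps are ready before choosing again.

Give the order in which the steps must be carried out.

Nothing is required for E, C and B. E is listed later → E first.
C and B are both available; C is listed later → C.
B is the only step now ready → B.
That leaves D as the only ready step → D.
Next only F has its prerequisites met → F.
That leaves G as the only ready step → G.
A needed G, now all done → A.

E C B D F G A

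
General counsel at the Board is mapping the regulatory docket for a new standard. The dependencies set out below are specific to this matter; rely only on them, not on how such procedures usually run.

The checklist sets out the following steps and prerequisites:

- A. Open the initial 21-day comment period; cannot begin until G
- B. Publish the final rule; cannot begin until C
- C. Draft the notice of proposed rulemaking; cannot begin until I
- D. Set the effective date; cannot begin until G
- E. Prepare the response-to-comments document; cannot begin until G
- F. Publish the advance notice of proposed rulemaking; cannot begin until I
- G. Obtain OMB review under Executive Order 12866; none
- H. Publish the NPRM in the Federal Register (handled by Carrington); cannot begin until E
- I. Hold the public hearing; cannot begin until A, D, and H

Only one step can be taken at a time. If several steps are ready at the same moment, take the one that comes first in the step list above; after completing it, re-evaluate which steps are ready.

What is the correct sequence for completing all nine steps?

G has no prerequisites → G first.
Ready: A, D and E. A is listed earlier → A.
Now D and E have their prerequisites met. D is listed earlier, so D next.
E is the only step now ready → E.
H needed E, now all done → H.
Next only I has its prerequisites met → I.
C and F are both available; C is listed earlier → C.
Ready: B and F. B is listed earlier → B.
That leaves F as the only ready step → F.

G → A → D → E → H → I → C → B → F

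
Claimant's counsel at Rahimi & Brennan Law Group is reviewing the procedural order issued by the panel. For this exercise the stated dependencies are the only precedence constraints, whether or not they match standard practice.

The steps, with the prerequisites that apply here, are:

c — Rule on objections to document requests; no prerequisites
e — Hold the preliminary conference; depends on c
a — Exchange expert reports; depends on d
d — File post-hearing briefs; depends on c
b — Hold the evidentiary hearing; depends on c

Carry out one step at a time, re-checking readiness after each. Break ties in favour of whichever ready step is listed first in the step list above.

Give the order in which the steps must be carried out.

c, e, d, a, b

c is the only step with nothing outstanding, so it goes first.
Ready: e, d and b. e is listed earlier → e.
d and b are both available; d is listed earlier → d.
Now a and b have their prerequisites met. a is listed earlier, so a next.
b is the only step now ready → b.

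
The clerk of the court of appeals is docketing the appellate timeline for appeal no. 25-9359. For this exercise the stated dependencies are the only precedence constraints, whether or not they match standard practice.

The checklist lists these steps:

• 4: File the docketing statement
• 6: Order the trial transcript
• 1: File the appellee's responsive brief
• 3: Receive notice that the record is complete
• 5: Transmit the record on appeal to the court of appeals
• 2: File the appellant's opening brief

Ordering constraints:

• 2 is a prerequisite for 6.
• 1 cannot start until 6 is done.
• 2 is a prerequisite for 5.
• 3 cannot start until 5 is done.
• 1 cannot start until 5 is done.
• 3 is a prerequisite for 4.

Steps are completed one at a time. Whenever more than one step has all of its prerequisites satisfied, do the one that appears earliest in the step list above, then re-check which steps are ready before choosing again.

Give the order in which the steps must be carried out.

2 has no prerequisites → 2 first.
Ready: 6 and 5. 6 is listed earlier → 6.
Next only 5 has its prerequisites met → 5.
Ready: 1 and 3. 1 is listed earlier → 1.
3 is the only step now ready → 3.
4 is the only step now ready → 4.

2 6 5 1 3 4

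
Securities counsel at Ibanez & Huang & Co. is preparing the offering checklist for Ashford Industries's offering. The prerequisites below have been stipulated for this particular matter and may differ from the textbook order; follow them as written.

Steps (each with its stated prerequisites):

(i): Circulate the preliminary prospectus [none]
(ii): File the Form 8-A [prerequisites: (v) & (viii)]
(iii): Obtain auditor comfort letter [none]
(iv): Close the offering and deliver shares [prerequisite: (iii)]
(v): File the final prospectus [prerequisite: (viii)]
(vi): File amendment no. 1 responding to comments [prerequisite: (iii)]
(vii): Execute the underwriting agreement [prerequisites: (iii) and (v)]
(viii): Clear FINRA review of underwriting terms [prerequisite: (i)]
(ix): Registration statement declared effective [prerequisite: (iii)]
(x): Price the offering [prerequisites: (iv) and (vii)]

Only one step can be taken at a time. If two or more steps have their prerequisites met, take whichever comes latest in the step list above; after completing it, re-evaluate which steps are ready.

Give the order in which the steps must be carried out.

(iii), (ix), (vi), (iv), (i), (viii), (v), (vii), (x), (ii)

(iii) and (i) have no prerequisites; (iii) is listed later, so (iii) is first.
(ix), (vi) and (iv) now also ready, so the ready set is {(ix), (vi), (iv), (i)}; (ix) is listed later → (ix).
Ready: (vi), (iv) and (i). (vi) is listed later → (vi).
Now (iv) and (i) have their prerequisites met. (iv) is listed later, so (iv) next.
Next only (i) has its prerequisites met → (i).
(viii) needed (i), now all done → (viii).
That leaves (v) as the only ready step → (v).
Ready: (vii) and (ii). (vii) is listed later → (vii).
(x) now also ready, so the ready set is {(x), (ii)}; (x) is listed later → (x).
(ii) needed (viii) and (v), now all done → (ii).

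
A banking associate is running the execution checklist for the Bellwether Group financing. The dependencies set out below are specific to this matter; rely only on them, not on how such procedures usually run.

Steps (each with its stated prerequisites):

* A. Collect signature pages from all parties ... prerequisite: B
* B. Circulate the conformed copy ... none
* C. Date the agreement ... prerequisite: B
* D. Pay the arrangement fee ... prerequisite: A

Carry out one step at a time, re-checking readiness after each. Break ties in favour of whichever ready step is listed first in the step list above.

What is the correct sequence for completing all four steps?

B has no prerequisites → B first.
Ready: A and C. A is listed earlier → A.
Ready: C and D. C is listed earlier → C.
D is the only step now ready → D.

B, A, C, D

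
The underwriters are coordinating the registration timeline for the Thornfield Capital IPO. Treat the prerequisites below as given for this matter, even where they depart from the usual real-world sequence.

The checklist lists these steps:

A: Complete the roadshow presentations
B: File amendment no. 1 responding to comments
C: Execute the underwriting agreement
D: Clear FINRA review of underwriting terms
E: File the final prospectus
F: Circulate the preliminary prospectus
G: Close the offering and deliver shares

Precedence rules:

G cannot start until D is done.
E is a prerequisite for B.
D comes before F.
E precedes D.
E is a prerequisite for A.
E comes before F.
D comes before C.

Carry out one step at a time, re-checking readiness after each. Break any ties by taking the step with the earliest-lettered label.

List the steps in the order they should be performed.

E, A, B, D, C, F, G

E has no prerequisites → E first.
Ready: A, B and D. A has the earlier label → A.
B and D are both available; B has the earlier label → B.
That leaves D as the only ready step → D.
Now C, F and G have their prerequisites met. C has the earlier label, so C next.
Now F and G have their prerequisites met. F has the earlier label, so F next.
Next only G has its prerequisites met → G.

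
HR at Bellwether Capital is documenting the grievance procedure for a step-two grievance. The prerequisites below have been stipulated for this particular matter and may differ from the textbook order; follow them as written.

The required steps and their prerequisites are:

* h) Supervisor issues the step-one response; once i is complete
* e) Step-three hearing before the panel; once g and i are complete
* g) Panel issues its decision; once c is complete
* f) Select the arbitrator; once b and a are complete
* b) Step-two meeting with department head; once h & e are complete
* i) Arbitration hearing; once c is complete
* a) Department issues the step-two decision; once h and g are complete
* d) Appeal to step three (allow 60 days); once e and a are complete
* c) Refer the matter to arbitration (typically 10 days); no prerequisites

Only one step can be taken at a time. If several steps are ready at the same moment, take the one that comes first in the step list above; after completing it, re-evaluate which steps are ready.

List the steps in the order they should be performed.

Only c has no prerequisites, so it is first.
g and i are both available; g is listed earlier → g.
That leaves i as the only ready step → i.
Ready: h and e. h is listed earlier → h.
e and a are both available; e is listed earlier → e.
Now b and a have their prerequisites met. b is listed earlier, so b next.
a needed h and g, now all done → a.
Now f and d have their prerequisites met. f is listed earlier, so f next.
Next only d has its prerequisites met → d.

c → g → i → h → e → b → a → f → d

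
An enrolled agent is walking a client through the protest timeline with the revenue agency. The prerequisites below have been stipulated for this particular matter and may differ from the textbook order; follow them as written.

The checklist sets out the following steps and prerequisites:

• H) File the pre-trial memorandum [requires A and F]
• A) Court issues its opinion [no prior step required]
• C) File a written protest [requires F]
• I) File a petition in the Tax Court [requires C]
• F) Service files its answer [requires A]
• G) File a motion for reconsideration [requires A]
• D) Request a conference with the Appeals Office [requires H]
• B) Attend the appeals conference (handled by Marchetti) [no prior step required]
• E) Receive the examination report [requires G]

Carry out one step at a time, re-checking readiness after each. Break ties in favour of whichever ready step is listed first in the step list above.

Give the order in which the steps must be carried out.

Nothing is required for A and B. A is listed earlier → A first.
Now F, G and B have their prerequisites met. F is listed earlier, so F next.
H and C now also ready, so the ready set is {H, C, G, B}; H is listed earlier → H.
C, G, D and B are all available; C is listed earlier → C.
I now also ready, so the ready set is {I, G, D, B}; I is listed earlier → I.
G, D and B are all available; G is listed earlier → G.
Ready: D, B and E. D is listed earlier → D.
Now B and E have their prerequisites met. B is listed earlier, so B next.
Next only E has its prerequisites met → E.

A → F → H → C → I → G → D → B → E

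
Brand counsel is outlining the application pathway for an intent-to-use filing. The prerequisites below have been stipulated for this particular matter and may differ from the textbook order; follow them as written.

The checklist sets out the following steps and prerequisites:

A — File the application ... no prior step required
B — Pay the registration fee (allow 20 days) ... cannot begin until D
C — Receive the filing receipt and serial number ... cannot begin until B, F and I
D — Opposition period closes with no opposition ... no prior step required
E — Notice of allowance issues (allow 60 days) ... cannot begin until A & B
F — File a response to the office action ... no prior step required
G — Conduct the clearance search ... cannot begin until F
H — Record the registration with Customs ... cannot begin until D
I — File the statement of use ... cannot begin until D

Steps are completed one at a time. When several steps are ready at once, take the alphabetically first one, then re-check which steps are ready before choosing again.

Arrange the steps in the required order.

A, D, B, E, F, G, H, I, C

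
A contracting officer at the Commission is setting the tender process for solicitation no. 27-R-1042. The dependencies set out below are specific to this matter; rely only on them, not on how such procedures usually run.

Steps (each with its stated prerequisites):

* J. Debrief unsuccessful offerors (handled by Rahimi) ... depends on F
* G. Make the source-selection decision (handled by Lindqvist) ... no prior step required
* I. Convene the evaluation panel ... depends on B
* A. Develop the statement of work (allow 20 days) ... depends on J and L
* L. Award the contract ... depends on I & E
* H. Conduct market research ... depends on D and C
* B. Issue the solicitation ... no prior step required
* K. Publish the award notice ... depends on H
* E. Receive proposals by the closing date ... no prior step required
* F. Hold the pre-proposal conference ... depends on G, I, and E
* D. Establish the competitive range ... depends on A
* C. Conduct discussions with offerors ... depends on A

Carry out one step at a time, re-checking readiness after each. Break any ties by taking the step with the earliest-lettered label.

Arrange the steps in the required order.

Nothing is required for B, E and G. B has the earlier label → B first.
I now also ready, so the ready set is {E, G, I}; E has the earlier label → E.
Now G and I have their prerequisites met. G has the earlier label, so G next.
I needed B, now all done → I.
Ready: F and L. F has the earlier label → F.
J now also ready, so the ready set is {J, L}; J has the earlier label → J.
That leaves L as the only ready step → L.
A needed J and L, now all done → A.
Ready: C and D. C has the earlier label → C.
D needed A, now all done → D.
That leaves H as the only ready step → H.
K needed H, now all done → K.

B, E, G, I, F, J, L, A, C, D, H, K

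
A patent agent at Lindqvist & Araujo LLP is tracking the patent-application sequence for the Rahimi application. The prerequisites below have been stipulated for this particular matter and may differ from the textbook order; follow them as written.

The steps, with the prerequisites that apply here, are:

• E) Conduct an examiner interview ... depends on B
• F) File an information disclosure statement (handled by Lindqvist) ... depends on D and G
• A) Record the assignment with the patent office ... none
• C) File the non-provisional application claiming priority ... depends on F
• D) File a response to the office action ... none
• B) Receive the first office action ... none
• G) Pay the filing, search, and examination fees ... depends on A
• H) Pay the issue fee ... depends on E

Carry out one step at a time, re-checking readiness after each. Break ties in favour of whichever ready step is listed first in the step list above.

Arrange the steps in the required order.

A, D, B, E, G, F, C, H

Nothing is required for A, D and B. A is listed earlier → A first.
G now also ready, so the ready set is {D, B, G}; D is listed earlier → D.
Now B and G have their prerequisites met. B is listed earlier, so B next.
E now also ready, so the ready set is {E, G}; E is listed earlier → E.
H now also ready, so the ready set is {G, H}; G is listed earlier → G.
F and H are both available; F is listed earlier → F.
C now also ready, so the ready set is {C, H}; C is listed earlier → C.
H is the only step now ready → H.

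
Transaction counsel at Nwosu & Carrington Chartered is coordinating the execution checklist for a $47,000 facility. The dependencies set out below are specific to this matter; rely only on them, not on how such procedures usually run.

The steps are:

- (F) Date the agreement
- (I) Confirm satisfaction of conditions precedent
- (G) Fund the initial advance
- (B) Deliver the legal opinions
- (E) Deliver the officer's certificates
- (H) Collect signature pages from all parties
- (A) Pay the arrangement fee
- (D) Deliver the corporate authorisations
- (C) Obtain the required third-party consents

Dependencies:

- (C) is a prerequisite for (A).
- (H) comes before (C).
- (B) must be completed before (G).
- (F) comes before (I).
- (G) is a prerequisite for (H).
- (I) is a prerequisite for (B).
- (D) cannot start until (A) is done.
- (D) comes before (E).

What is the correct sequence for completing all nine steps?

(F), (I), (B), (G), (H), (C), (A), (D), (E)

(F) is the only step with nothing outstanding, so it goes first.
(I) needed (F), now all done → (I).
(B) needed (I), now all done → (B).
That leaves (G) as the only ready step → (G).
(H) needed (G), now all done → (H).
That leaves (C) as the only ready step → (C).
That leaves (A) as the only ready step → (A).
That leaves (D) as the only ready step → (D).
That leaves (E) as the only ready step → (E).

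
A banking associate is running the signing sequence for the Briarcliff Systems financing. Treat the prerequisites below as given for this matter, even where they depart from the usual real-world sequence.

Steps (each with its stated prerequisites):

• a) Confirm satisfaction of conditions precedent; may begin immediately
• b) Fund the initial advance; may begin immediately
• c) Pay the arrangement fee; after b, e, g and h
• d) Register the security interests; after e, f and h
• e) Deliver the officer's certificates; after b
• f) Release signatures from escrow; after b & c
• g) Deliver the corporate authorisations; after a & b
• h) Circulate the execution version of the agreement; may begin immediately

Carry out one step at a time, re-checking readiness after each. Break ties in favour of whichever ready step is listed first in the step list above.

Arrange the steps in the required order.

Nothing is required for a, b and h. a is listed earlier → a first.
Ready: b and h. b is listed earlier → b.
Now e, g and h have their prerequisites met. e is listed earlier, so e next.
g and h are both available; g is listed earlier → g.
That leaves h as the only ready step → h.
c needed b, e, g and h, now all done → c.
f needed b and c, now all done → f.
d needed e, f and h, now all done → d.

a b e g h c f d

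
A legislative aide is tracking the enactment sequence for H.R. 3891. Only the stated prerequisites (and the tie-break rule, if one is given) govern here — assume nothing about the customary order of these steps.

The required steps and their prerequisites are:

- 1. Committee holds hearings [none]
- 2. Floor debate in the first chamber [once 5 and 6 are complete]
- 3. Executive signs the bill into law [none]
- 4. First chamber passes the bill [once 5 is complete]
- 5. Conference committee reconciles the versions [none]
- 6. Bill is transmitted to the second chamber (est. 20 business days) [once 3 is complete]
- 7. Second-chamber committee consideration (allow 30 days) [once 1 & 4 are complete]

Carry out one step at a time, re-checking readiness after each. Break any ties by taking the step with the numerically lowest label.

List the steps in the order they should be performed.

1, 3, 5, 4, 6, 2, 7

Nothing is required for 1, 3 and 5. 1 has the earlier label → 1 first.
Now 3 and 5 have their prerequisites met. 3 has the earlier label, so 3 next.
6 now also ready, so the ready set is {5, 6}; 5 has the earlier label → 5.
4 now also ready, so the ready set is {4, 6}; 4 has the earlier label → 4.
Ready: 6 and 7. 6 has the earlier label → 6.
Ready: 2 and 7. 2 has the earlier label → 2.
7 is the only step now ready → 7.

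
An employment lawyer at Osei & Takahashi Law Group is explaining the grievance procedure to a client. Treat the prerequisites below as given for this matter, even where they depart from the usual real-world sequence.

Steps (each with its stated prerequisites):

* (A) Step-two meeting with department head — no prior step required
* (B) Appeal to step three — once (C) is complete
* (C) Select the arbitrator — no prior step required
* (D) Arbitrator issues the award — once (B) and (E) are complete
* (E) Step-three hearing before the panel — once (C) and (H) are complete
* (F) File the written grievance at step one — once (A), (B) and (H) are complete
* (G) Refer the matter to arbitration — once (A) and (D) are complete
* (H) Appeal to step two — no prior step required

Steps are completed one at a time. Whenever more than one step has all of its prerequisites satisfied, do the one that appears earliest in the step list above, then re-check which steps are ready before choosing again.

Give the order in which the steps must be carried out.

(A), (C) and (H) have no prerequisites; (A) is listed earlier, so (A) is first.
Now (C) and (H) have their prerequisites met. (C) is listed earlier, so (C) next.
(B) now also ready, so the ready set is {(B), (H)}; (B) is listed earlier → (B).
Next only (H) has its prerequisites met → (H).
(E) and (F) are both available; (E) is listed earlier → (E).
(D) now also ready, so the ready set is {(D), (F)}; (D) is listed earlier → (D).
(F) and (G) are both available; (F) is listed earlier → (F).
(G) needed (A) and (D), now all done → (G).

(A) → (C) → (B) → (H) → (E) → (D) → (F) → (G)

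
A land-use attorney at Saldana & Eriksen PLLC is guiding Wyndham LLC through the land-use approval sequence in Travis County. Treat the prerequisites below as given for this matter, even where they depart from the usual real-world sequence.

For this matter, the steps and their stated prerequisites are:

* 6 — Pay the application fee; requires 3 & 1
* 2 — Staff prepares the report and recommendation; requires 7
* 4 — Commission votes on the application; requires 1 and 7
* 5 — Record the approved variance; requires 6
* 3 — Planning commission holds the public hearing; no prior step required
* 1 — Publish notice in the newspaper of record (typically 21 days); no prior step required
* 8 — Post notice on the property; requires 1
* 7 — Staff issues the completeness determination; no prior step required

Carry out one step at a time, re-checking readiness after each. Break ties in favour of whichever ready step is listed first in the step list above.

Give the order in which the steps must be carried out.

3 1 6 5 8 7 2 4

3, 1 and 7 have no prerequisites; 3 is listed earlier, so 3 is first.
1 and 7 are both available; 1 is listed earlier → 1.
6, 8 and 7 are all available; 6 is listed earlier → 6.
Now 5, 8 and 7 have their prerequisites met. 5 is listed earlier, so 5 next.
Ready: 8 and 7. 8 is listed earlier → 8.
7 is the only step now ready → 7.
2 and 4 are both available; 2 is listed earlier → 2.
4 needed 1 and 7, now all done → 4.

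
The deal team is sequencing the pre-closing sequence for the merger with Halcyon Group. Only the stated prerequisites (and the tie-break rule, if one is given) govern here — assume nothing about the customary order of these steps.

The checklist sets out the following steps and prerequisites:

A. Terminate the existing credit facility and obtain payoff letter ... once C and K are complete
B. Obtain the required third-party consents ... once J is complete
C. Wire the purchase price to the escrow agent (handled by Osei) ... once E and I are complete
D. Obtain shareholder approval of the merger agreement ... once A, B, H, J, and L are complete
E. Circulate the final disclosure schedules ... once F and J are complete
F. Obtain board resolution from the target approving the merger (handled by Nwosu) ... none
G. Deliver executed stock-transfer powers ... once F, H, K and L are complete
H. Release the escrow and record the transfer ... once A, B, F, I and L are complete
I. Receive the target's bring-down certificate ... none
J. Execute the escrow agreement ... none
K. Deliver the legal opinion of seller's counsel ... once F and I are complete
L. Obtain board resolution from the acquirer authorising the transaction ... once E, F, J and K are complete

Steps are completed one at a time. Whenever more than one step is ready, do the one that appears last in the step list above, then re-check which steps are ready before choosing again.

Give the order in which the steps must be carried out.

Nothing is required for J, I and F. J is listed later → J first.
B now also ready, so the ready set is {I, F, B}; I is listed later → I.
F and B are both available; F is listed later → F.
K and E now also ready, so the ready set is {K, E, B}; K is listed later → K.
Ready: E and B. E is listed later → E.
L and C now also ready, so the ready set is {L, C, B}; L is listed later → L.
C and B are both available; C is listed later → C.
A now also ready, so the ready set is {B, A}; B is listed later → B.
That leaves A as the only ready step → A.
H needed L, I, F, B and A, now all done → H.
G and D are both available; G is listed later → G.
D needed L, J, H, B and A, now all done → D.

J I F K E L C B A H G D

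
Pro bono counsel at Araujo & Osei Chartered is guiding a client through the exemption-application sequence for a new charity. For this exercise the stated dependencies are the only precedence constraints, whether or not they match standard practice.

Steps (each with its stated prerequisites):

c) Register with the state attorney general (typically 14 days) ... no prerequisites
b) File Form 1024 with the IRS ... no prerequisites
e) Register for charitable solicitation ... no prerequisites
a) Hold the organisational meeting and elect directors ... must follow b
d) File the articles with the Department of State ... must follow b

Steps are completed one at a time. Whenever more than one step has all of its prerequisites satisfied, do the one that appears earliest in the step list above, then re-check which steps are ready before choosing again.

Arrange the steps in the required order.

c, b and e have no prerequisites; c is listed earlier, so c is first.
b and e are both available; b is listed earlier → b.
Ready: e, a and d. e is listed earlier → e.
Ready: a and d. a is listed earlier → a.
Next only d has its prerequisites met → d.

c b e a d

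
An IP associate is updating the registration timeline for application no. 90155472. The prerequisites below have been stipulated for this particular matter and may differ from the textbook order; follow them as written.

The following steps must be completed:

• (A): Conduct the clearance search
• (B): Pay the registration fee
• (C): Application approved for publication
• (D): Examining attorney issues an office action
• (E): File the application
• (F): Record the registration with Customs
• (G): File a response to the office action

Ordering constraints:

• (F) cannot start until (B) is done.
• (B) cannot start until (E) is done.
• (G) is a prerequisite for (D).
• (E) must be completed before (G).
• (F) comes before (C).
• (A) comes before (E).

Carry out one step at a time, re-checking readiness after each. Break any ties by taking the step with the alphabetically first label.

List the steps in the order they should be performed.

(A) (E) (B) (F) (C) (G) (D)

(A) is the only step with nothing outstanding, so it goes first.
(E) is the only step now ready → (E).
Ready: (B) and (G). (B) has the earlier label → (B).
(F) now also ready, so the ready set is {(F), (G)}; (F) has the earlier label → (F).
Now (C) and (G) have their prerequisites met. (C) has the earlier label, so (C) next.
(G) needed (E), now all done → (G).
(D) needed (G), now all done → (D).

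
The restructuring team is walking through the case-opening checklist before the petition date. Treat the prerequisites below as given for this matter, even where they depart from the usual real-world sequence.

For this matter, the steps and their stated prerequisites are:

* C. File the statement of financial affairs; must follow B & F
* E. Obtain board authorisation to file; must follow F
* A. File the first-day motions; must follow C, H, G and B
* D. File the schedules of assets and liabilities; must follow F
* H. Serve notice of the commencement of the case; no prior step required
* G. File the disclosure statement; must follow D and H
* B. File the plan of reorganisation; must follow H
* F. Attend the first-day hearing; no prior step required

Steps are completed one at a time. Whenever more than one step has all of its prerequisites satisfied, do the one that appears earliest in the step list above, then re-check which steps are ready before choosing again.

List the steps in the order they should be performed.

H B F C E D G A

H and F have no prerequisites; H is listed earlier, so H is first.
B now also ready, so the ready set is {B, F}; B is listed earlier → B.
That leaves F as the only ready step → F.
Ready: C, E and D. C is listed earlier → C.
Now E and D have their prerequisites met. E is listed earlier, so E next.
D is the only step now ready → D.
G needed D and H, now all done → G.
A needed C, H, G and B, now all done → A.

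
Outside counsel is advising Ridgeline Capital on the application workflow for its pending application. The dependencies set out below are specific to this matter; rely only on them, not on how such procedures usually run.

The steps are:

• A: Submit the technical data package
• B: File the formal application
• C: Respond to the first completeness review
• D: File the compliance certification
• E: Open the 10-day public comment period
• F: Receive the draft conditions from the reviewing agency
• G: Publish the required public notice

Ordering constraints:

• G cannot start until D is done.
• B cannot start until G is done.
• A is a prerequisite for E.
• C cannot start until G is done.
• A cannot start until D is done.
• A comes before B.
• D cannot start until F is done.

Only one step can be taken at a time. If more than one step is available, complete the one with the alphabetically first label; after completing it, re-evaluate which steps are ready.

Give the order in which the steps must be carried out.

F, D, A, E, G, B, C

F is the only step with nothing outstanding, so it goes first.
Next only D has its prerequisites met → D.
Now A and G have their prerequisites met. A has the earlier label, so A next.
E now also ready, so the ready set is {E, G}; E has the earlier label → E.
G is the only step now ready → G.
Ready: B and C. B has the earlier label → B.
C needed G, now all done → C.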